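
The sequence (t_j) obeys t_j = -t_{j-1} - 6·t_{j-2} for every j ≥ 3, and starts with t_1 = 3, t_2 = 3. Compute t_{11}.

-2037

Iterate the recurrence:
t_3 = -21, t_4 = 3, t_5 = 123, t_6 = -141, t_7 = -597, t_8 = 1443, t_9 = 2139, t_{10} = -10797, t_{11} = -2037.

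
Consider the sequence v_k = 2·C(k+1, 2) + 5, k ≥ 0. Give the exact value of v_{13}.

187

C(14, 2) = 91, so v_{13} = 187.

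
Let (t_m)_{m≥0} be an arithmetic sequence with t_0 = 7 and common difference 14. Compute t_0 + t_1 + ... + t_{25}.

t_m = 7 + (m - 0)·14.
t_{25} = 357; S = 26·(7 + 357)/2 = 4732.

4732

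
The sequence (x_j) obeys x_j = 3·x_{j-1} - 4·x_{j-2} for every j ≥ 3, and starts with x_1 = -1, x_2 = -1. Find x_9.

Applying the relation repeatedly:
x_3 = 1;  x_4 = 7;  x_5 = 17;  x_6 = 23;  x_7 = 1;  x_8 = -89;  x_9 = -271.

-271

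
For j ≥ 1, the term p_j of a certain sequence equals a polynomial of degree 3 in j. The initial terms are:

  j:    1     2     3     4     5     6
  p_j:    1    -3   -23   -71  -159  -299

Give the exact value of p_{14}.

-4731

1st diffs: -4, -20, -48, -88, -140.
2nd diffs: -16, -28, -40, -52.
3rd diffs: -12, -12, -12 (constant).
Newton forward-difference form: p_j = 1 + (-4)·C(j-1,1) + (-16)·C(j-1,2) + (-12)·C(j-1,3).
At j = 14: j-1 = 13, so p_{14} = 1 - 52 - 1248 - 3432 = -4731.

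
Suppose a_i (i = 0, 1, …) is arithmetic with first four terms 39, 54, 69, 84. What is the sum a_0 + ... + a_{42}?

15222

Common difference d = 15.
a_i = 39 + (i - 0)·15.
a_{42} = 669; S = 43·(39 + 669)/2 = 15222.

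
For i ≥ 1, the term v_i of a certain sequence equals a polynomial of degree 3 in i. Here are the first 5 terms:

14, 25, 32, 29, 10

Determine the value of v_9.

-346

1st diffs: 11, 7, -3, -19.
2nd diffs: -4, -10, -16.
3rd diffs: -6, -6 (constant).
Newton forward-difference form: v_i = 14 + 11·C(i-1,1) + (-4)·C(i-1,2) + (-6)·C(i-1,3).
At i = 9: i-1 = 8, so v_9 = 14 + 88 - 112 - 336 = -346.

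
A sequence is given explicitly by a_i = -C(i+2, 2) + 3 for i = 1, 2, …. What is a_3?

C(5, 2) = 10, so a_3 = -7.

-7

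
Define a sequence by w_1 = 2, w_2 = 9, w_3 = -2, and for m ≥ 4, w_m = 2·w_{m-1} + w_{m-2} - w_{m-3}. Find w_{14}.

-4814

Compute successive terms:
w_4 = 3, w_5 = -5, w_6 = -5, …, w_{11} = -425, w_{12} = -953, w_{13} = -2143, w_{14} = -4814.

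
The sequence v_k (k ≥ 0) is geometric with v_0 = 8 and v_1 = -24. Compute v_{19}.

Common ratio r = -3.
v_k = 8·(-3)^(k-0).
v_{19} = 8·(-3)^19 = -9298091736.

-9298091736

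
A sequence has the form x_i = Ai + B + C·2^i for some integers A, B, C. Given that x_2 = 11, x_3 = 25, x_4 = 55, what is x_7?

497

Plug in i = 2, 3, 4: 2A + B + 4C = 11; 3A + B + 8C = 25; 4A + B + 16C = 55.
Subtracting the first from the second: A + 4C = 14.
Subtracting the second from the third: A + 8C = 30.
Solving: C = 4, A = -2, then B = -1.
Hence x_7 = -2·7 + (-1) + 4·128 = 497.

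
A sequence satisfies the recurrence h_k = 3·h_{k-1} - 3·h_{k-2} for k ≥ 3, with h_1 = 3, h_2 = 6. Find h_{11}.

0

Compute successive terms:
h_3 = 9  h_4 = 9  h_5 = 0  h_6 = -27  h_7 = -81  h_8 = -162  h_9 = -243  h_{10} = -243  h_{11} = 0.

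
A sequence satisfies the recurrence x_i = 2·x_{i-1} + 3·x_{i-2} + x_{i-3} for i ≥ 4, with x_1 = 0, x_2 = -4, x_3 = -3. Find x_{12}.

Compute successive terms:
x_4 = -18, x_5 = -49, x_6 = -155, x_7 = -475, x_8 = -1464, x_9 = -4508, x_{10} = -13883, x_{11} = -42754, x_{12} = -131665.

-131665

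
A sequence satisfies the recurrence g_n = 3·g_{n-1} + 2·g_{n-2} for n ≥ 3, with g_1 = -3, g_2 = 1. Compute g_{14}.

-2463551

Compute successive terms:
g_3 = -3, g_4 = -7, g_5 = -27, …, g_{11} = -54531, g_{12} = -194215, g_{13} = -691707, g_{14} = -2463551.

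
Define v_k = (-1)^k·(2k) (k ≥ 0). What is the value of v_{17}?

(-1)^17 = -1; 2k at k=17 is 34; so v_{17} = -34.

-34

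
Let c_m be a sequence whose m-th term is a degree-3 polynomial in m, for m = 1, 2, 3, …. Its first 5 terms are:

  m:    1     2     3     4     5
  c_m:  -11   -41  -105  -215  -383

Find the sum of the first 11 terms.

-11341

1st diffs: -30, -64, -110, -168.
2nd diffs: -34, -46, -58.
3rd diffs: -12, -12 (constant).
Newton forward-difference form: c_m = -11 + (-30)·C(m-1,1) + (-34)·C(m-1,2) + (-12)·C(m-1,3).
Continuing: …, -621, -941, -1355, -1875, …, c_{11} = -3281.
Summing m = 1..11 (11 terms) gives -11341.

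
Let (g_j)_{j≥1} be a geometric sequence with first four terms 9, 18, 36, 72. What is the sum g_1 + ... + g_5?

Common ratio r = 2.
g_j = 9·2^(j-1).
S = 9·(2^5 - 1)/(2 - 1) = 9·(32 - 1)/(1) = 279.

279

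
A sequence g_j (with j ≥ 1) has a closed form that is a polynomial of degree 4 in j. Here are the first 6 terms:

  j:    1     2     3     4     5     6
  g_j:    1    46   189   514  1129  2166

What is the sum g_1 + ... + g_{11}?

57464

1st diffs: 45, 143, 325, 615, 1037.
2nd diffs: 98, 182, 290, 422.
3rd diffs: 84, 108, 132.
4th diffs: 24, 24 (constant).
So g_j = j^4 + 4j^3 + 2j - 6.
Continuing: …, 3781, 6154, 9489, 14014, …, g_{11} = 19981.
Summing j = 1..11 (11 terms) gives 57464.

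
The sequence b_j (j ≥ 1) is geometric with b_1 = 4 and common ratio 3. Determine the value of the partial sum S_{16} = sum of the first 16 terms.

b_j = 4·3^(j-1).
S = 4·(3^16 - 1)/(3 - 1) = 4·(43046721 - 1)/(2) = 86093440.

86093440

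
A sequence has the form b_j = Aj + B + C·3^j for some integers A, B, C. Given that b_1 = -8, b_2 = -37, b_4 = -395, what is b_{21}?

The three given values yield: A + B + 3C = -8; 2A + B + 9C = -37; 4A + B + 81C = -395.
Subtracting the first from the second: A + 6C = -29.
Subtracting the second from the third: 2A + 72C = -358.
Solving: C = -5, A = 1, then B = 6.
Hence b_{21} = 1·21 + 6 + (-5)·10460353203 = -52301765988.

-52301765988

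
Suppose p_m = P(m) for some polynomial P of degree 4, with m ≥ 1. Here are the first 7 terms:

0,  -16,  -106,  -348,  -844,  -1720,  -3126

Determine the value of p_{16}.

-76260

1st diffs: -16, -90, -242, -496, -876, -1406.
2nd diffs: -74, -152, -254, -380, -530.
3rd diffs: -78, -102, -126, -150.
4th diffs: -24, -24, -24 (constant).
Newton forward-difference form: p_m = (-16)·C(m-1,1) + (-74)·C(m-1,2) + (-78)·C(m-1,3) + (-24)·C(m-1,4).
At m = 16: m-1 = 15, so p_{16} = -240 - 7770 - 35490 - 32760 = -76260.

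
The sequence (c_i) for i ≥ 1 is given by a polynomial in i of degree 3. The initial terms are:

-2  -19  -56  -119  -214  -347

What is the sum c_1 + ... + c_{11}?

1st diffs: -17, -37, -63, -95, -133.
2nd diffs: -20, -26, -32, -38.
3rd diffs: -6, -6, -6 (constant).
Newton forward-difference form: c_i = -2 + (-17)·C(i-1,1) + (-20)·C(i-1,2) + (-6)·C(i-1,3).
Continuing: …, -524, -751, -1034, -1379, …, c_{11} = -1792.
Summing i = 1..11 (11 terms) gives -6237.

-6237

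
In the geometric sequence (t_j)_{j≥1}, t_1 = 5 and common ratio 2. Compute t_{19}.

1310720

t_j = 5·2^(j-1).
t_{19} = 5·2^18 = 1310720.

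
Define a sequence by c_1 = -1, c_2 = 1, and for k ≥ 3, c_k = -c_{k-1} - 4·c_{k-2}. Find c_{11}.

Compute successive terms:
c_3 = 3, c_4 = -7, c_5 = -5, c_6 = 33, c_7 = -13, c_8 = -119, c_9 = 171, c_{10} = 305, c_{11} = -989.

-989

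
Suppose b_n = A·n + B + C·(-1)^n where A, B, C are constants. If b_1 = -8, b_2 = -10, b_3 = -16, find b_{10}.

-42

At n = 1, 2, 3: A + B - C = -8; 2A + B + C = -10; 3A + B - C = -16.
Subtracting the first from the second: A + 2C = -2.
Subtracting the second from the third: A - 2C = -6.
Solving: C = 1, A = -4, then B = -3.
So b_n = -4·n + (-3) + 1·(-1)^n; at n=10 this is -42.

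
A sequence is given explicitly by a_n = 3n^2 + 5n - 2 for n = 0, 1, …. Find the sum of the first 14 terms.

Over n = 0..13: Σn = 91, Σn² = 819.
Total = (3)·819 + (5)·91 + (-2)·14 = 2884.

2884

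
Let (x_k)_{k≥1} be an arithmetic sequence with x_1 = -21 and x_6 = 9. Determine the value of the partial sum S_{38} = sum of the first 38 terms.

Common difference d = (9 - (-21)) / (6 - 1) = 6.
x_k = -21 + (k - 1)·6.
x_{38} = 201; S = 38·(-21 + 201)/2 = 3420.

3420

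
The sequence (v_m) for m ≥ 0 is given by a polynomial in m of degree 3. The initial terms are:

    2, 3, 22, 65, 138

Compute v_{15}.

4637

1st diffs: 1, 19, 43, 73.
2nd diffs: 18, 24, 30.
3rd diffs: 6, 6 (constant).
Newton forward-difference form: v_m = 2 + 1·C(m,1) + 18·C(m,2) + 6·C(m,3).
At m = 15: m = 15, so v_{15} = 2 + 15 + 1890 + 2730 = 4637.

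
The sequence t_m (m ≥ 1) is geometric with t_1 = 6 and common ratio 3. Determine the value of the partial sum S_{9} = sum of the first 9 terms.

59046

t_m = 6·3^(m-1).
S = 6·(3^9 - 1)/(3 - 1) = 6·(19683 - 1)/(2) = 59046.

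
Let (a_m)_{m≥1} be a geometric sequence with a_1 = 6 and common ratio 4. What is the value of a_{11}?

a_m = 6·4^(m-1).
a_{11} = 6·4^10 = 6291456.

6291456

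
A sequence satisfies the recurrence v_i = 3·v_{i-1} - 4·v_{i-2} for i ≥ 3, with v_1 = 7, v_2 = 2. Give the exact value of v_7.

218

v_3 = -22;  v_4 = -74;  v_5 = -134;  v_6 = -106;  v_7 = 218.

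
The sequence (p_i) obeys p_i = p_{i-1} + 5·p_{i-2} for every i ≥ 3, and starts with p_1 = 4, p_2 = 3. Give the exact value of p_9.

Compute successive terms:
p_3 = 23  p_4 = 38  p_5 = 153  p_6 = 343  p_7 = 1108  p_8 = 2823  p_9 = 8363.

8363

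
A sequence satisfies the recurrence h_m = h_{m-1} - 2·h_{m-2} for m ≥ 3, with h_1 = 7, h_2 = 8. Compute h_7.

Compute successive terms:
h_3 = -6;  h_4 = -22;  h_5 = -10;  h_6 = 34;  h_7 = 54.

54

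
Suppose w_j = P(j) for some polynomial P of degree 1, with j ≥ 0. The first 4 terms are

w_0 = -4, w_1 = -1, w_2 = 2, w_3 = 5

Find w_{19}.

1st diffs: 3, 3, 3 (constant).
So w_j = 3j - 4.
Evaluating at j = 19 gives w_{19} = 53.

53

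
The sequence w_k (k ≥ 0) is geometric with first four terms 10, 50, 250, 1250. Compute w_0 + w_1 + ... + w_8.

4882810

Common ratio r = 5.
w_k = 10·5^(k-0).
S = 10·(5^9 - 1)/(5 - 1) = 10·(1953125 - 1)/(4) = 4882810.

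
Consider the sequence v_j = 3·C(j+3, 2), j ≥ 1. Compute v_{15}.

C(18, 2) = 153, so v_{15} = 459.

459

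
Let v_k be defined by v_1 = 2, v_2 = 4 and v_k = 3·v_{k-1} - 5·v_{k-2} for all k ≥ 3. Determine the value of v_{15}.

64802

Applying the relation repeatedly:
v_3 = 2  v_4 = -14  v_5 = -52  …  v_{12} = -12614  v_{13} = -31102  v_{14} = -30236  v_{15} = 64802.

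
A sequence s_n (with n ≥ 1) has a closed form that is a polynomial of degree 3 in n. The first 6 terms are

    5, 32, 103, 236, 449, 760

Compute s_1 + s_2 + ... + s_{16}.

1st diffs: 27, 71, 133, 213, 311.
2nd diffs: 44, 62, 80, 98.
3rd diffs: 18, 18, 18 (constant).
So s_n = 3n^3 + 4n^2 - 6n + 4.
Continuing: …, 1187, 1748, 2461, 3344, …, s_{16} = 13220.
Summing n = 1..16 (16 terms) gives 60720.

60720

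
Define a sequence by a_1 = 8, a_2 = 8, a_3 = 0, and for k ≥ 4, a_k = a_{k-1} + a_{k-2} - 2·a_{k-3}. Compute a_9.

Compute successive terms:
a_4 = -8;  a_5 = -24;  a_6 = -32;  a_7 = -40;  a_8 = -24;  a_9 = 0.

0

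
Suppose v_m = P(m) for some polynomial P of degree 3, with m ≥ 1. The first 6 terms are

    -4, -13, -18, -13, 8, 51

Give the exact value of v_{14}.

1st diffs: -9, -5, 5, 21, 43.
2nd diffs: 4, 10, 16, 22.
3rd diffs: 6, 6, 6 (constant).
Newton forward-difference form: v_m = -4 + (-9)·C(m-1,1) + 4·C(m-1,2) + 6·C(m-1,3).
At m = 14: m-1 = 13, so v_{14} = -4 - 117 + 312 + 1716 = 1907.

1907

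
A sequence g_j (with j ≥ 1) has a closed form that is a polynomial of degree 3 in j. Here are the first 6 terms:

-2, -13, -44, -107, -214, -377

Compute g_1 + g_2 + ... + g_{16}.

-34392

1st diffs: -11, -31, -63, -107, -163.
2nd diffs: -20, -32, -44, -56.
3rd diffs: -12, -12, -12 (constant).
So g_j = -2j^3 + 2j^2 - 3j + 1.
Continuing: …, -608, -919, -1322, -1829, …, g_{16} = -7727.
Summing j = 1..16 (16 terms) gives -34392.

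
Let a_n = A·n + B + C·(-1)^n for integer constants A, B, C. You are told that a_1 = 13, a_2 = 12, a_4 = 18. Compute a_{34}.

108

Plug in n = 1, 2, 4: A + B - C = 13; 2A + B + C = 12; 4A + B + C = 18.
Subtracting the first from the second: A + 2C = -1.
Subtracting the second from the third: 2A = 6.
Solving: C = -2, A = 3, then B = 8.
Therefore a_{34} = 102 + 8 + (-2)·1 = 108.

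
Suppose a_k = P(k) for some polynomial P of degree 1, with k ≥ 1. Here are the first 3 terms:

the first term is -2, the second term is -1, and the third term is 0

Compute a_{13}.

10

1st diffs: 1, 1 (constant).
So a_k = k - 3.
Evaluating at k = 13 gives a_{13} = 10.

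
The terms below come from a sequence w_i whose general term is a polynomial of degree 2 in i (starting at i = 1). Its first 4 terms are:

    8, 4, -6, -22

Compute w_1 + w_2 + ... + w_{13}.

1st diffs: -4, -10, -16.
2nd diffs: -6, -6 (constant).
So w_i = -3i^2 + 5i + 6.
Continuing: …, -44, -72, -106, -146, …, w_{13} = -436.
Summing i = 1..13 (13 terms) gives -1924.

-1924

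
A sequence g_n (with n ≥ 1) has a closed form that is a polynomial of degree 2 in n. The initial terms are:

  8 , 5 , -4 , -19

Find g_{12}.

1st diffs: -3, -9, -15.
2nd diffs: -6, -6 (constant).
Newton forward-difference form: g_n = 8 + (-3)·C(n-1,1) + (-6)·C(n-1,2).
At n = 12: n-1 = 11, so g_{12} = 8 - 33 - 330 = -355.

-355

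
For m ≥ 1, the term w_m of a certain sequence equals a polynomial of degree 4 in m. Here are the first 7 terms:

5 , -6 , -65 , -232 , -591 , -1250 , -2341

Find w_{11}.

1st diffs: -11, -59, -167, -359, -659, -1091.
2nd diffs: -48, -108, -192, -300, -432.
3rd diffs: -60, -84, -108, -132.
4th diffs: -24, -24, -24 (constant).
Newton forward-difference form: w_m = 5 + (-11)·C(m-1,1) + (-48)·C(m-1,2) + (-60)·C(m-1,3) + (-24)·C(m-1,4).
At m = 11: m-1 = 10, so w_{11} = 5 - 110 - 2160 - 7200 - 5040 = -14505.

-14505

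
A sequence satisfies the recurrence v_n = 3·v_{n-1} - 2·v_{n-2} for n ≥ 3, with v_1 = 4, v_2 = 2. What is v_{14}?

Compute successive terms:
v_3 = -2  v_4 = -10  v_5 = -26  …  v_{11} = -2042  v_{12} = -4090  v_{13} = -8186  v_{14} = -16378.
(Characteristic roots are 2 and 1.)

-16378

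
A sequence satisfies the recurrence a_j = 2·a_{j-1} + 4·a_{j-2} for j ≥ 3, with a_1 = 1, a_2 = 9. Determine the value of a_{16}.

102301696

Iterate the recurrence:
a_3 = 22;  a_4 = 80;  a_5 = 248;  …;  a_{13} = 3018752;  a_{14} = 9768960;  a_{15} = 31612928;  a_{16} = 102301696.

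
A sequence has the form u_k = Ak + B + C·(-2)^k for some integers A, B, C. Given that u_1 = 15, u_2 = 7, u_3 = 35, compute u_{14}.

-32705

At k = 1, 2, 3: A + B - 2C = 15; 2A + B + 4C = 7; 3A + B - 8C = 35.
Subtracting the first from the second: A + 6C = -8.
Subtracting the second from the third: A - 12C = 28.
Solving: C = -2, A = 4, then B = 7.
So u_k = 4·k + 7 + (-2)·(-2)^k; at k=14 this is -32705.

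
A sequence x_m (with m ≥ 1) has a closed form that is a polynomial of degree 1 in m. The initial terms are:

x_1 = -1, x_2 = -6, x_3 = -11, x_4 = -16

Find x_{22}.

-106

1st diffs: -5, -5, -5 (constant).
So x_m = -5m + 4.
Evaluating at m = 22 gives x_{22} = -106.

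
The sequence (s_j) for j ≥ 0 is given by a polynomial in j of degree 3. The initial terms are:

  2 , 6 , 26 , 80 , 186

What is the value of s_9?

2126

1st diffs: 4, 20, 54, 106.
2nd diffs: 16, 34, 52.
3rd diffs: 18, 18 (constant).
So s_j = 3j^3 - j^2 + 2j + 2.
Evaluating at j = 9 gives s_9 = 2126.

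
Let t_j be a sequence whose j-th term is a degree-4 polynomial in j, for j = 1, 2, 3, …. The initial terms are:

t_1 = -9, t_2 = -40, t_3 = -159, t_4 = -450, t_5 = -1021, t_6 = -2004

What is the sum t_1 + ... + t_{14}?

1st diffs: -31, -119, -291, -571, -983.
2nd diffs: -88, -172, -280, -412.
3rd diffs: -84, -108, -132.
4th diffs: -24, -24 (constant).
Newton forward-difference form: t_j = -9 + (-31)·C(j-1,1) + (-88)·C(j-1,2) + (-84)·C(j-1,3) + (-24)·C(j-1,4).
Continuing: …, -3555, -5854, -9105, -13536, …, t_{14} = -48460.
Summing j = 1..14 (14 terms) gives -167111.

-167111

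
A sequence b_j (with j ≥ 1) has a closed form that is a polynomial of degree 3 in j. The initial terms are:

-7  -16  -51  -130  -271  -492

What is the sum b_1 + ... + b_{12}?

1st diffs: -9, -35, -79, -141, -221.
2nd diffs: -26, -44, -62, -80.
3rd diffs: -18, -18, -18 (constant).
So b_j = -3j^3 + 5j^2 - 3j - 6.
Continuing: …, -811, -1246, -1815, -2536, …, b_{12} = -4506.
Summing j = 1..12 (12 terms) gives -15308.

-15308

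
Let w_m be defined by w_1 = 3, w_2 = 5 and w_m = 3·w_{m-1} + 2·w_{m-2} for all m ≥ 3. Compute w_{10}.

149489

Compute successive terms:
w_3 = 21, w_4 = 73, w_5 = 261, w_6 = 929, w_7 = 3309, w_8 = 11785, w_9 = 41973, w_{10} = 149489.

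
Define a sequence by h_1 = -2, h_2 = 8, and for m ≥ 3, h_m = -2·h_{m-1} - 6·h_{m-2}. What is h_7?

-688

Iterate the recurrence:
h_3 = -4;  h_4 = -40;  h_5 = 104;  h_6 = 32;  h_7 = -688.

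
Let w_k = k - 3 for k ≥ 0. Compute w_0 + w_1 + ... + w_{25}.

Over k = 0..25: Σk = 325.
Total = (1)·325 + (-3)·26 = 247.

247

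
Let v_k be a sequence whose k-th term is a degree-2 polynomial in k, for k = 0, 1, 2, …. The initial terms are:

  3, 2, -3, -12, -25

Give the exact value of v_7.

1st diffs: -1, -5, -9, -13.
2nd diffs: -4, -4, -4 (constant).
Newton forward-difference form: v_k = 3 + (-1)·C(k,1) + (-4)·C(k,2).
At k = 7: k = 7, so v_7 = 3 - 7 - 84 = -88.

-88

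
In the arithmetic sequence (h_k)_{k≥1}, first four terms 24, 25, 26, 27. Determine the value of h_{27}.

50

Common difference d = 1.
h_k = 24 + (k - 1)·1.
h_{27} = 24 + 26·1 = 50.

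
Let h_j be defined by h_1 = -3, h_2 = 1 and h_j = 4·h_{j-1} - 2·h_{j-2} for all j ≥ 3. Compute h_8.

Step forward from the initial values:
h_3 = 10, h_4 = 38, h_5 = 132, h_6 = 452, h_7 = 1544, h_8 = 5272.

5272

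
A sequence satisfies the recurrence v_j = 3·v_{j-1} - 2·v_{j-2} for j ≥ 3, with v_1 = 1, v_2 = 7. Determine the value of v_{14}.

49147

Iterate the recurrence:
v_3 = 19; v_4 = 43; v_5 = 91; …; v_{11} = 6139; v_{12} = 12283; v_{13} = 24571; v_{14} = 49147.
(Characteristic roots are 2 and 1.)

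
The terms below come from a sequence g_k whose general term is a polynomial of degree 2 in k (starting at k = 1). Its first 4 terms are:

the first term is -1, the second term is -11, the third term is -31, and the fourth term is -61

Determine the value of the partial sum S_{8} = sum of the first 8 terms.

-848

1st diffs: -10, -20, -30.
2nd diffs: -10, -10 (constant).
So g_k = -5k^2 + 5k - 1.
Continuing: -101, -151, -211, -281.
Summing k = 1..8 (8 terms) gives -848.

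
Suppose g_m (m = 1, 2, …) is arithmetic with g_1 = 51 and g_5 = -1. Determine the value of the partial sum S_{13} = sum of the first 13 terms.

Common difference d = (-1 - 51) / (5 - 1) = -13.
g_m = 51 + (m - 1)·(-13).
g_{13} = -105; S = 13·(51 + (-105))/2 = -351.

-351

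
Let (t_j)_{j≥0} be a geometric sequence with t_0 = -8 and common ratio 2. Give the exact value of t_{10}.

t_j = (-8)·2^(j-0).
t_{10} = (-8)·2^10 = -8192.

-8192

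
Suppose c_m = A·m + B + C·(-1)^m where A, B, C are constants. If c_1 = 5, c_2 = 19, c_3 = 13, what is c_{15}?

61

At m = 1, 2, 3: A + B - C = 5; 2A + B + C = 19; 3A + B - C = 13.
Subtracting the first from the second: A + 2C = 14.
Subtracting the second from the third: A - 2C = -6.
Solving: C = 5, A = 4, then B = 6.
Hence c_{15} = 4·15 + 6 + 5·(-1) = 61.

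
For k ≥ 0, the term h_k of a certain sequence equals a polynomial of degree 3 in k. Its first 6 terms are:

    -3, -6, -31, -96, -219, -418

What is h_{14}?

-8599

1st diffs: -3, -25, -65, -123, -199.
2nd diffs: -22, -40, -58, -76.
3rd diffs: -18, -18, -18 (constant).
So h_k = -3k^3 - 2k^2 + 2k - 3.
Evaluating at k = 14 gives h_{14} = -8599.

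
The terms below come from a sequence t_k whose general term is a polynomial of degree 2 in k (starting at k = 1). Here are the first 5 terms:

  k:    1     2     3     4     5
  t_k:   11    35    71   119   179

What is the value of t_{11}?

791

1st diffs: 24, 36, 48, 60.
2nd diffs: 12, 12, 12 (constant).
Newton forward-difference form: t_k = 11 + 24·C(k-1,1) + 12·C(k-1,2).
At k = 11: k-1 = 10, so t_{11} = 11 + 240 + 540 = 791.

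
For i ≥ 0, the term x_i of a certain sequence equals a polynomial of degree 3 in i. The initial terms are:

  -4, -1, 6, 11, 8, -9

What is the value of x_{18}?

-4234

1st diffs: 3, 7, 5, -3, -17.
2nd diffs: 4, -2, -8, -14.
3rd diffs: -6, -6, -6 (constant).
So x_i = -i^3 + 5i^2 - i - 4.
Evaluating at i = 18 gives x_{18} = -4234.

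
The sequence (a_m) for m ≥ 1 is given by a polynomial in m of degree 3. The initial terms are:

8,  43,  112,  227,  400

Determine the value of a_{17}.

1st diffs: 35, 69, 115, 173.
2nd diffs: 34, 46, 58.
3rd diffs: 12, 12 (constant).
So a_m = 2m^3 + 5m^2 + 6m - 5.
Evaluating at m = 17 gives a_{17} = 11368.

11368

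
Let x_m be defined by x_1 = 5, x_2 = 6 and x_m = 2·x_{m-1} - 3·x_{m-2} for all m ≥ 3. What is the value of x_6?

-6

x_3 = -3, x_4 = -24, x_5 = -39, x_6 = -6.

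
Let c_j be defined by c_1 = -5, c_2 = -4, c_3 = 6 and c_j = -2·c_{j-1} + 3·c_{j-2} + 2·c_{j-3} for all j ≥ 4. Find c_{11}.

Step forward from the initial values:
c_4 = -34  c_5 = 78  c_6 = -246  c_7 = 658  c_8 = -1898  c_9 = 5278  c_{10} = -14934  c_{11} = 41906.

41906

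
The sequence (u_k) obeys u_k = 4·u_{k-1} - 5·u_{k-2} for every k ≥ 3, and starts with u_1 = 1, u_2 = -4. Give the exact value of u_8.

-104

Applying the relation repeatedly:
u_3 = -21;  u_4 = -64;  u_5 = -151;  u_6 = -284;  u_7 = -381;  u_8 = -104.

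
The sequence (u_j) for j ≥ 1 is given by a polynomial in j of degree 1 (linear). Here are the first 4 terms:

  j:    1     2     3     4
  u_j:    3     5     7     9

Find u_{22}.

45

1st diffs: 2, 2, 2 (constant).
So u_j = 2j + 1.
Evaluating at j = 22 gives u_{22} = 45.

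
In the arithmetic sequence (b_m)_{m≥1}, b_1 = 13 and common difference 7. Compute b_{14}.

b_m = 13 + (m - 1)·7.
b_{14} = 13 + 13·7 = 104.

104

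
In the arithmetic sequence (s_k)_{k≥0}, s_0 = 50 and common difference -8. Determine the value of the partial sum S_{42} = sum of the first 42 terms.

s_k = 50 + (k - 0)·(-8).
s_{41} = -278; S = 42·(50 + (-278))/2 = -4788.

-4788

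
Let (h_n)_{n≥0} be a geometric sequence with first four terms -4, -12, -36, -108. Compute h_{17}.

-516560652

Common ratio r = 3.
h_n = (-4)·3^(n-0).
h_{17} = (-4)·3^17 = -516560652.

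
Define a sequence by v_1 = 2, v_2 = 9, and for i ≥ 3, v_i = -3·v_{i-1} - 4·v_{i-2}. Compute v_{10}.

21

Compute successive terms:
v_3 = -35; v_4 = 69; v_5 = -67; v_6 = -75; v_7 = 493; v_8 = -1179; v_9 = 1565; v_{10} = 21.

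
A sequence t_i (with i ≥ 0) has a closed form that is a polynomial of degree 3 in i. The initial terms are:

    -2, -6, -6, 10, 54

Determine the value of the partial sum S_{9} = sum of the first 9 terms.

1st diffs: -4, 0, 16, 44.
2nd diffs: 4, 16, 28.
3rd diffs: 12, 12 (constant).
Newton forward-difference form: t_i = -2 + (-4)·C(i,1) + 4·C(i,2) + 12·C(i,3).
Continuing: 138, 274, 474, 750.
Summing i = 0..8 (9 terms) gives 1686.

1686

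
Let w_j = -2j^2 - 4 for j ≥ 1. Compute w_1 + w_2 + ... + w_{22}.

Over j = 1..22: Σj = 253, Σj² = 3795.
Total = (-2)·3795 + (-4)·22 = -7678.

-7678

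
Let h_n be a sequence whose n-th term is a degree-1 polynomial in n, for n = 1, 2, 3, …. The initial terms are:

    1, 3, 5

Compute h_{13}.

1st diffs: 2, 2 (constant).
So h_n = 2n - 1.
Evaluating at n = 13 gives h_{13} = 25.

25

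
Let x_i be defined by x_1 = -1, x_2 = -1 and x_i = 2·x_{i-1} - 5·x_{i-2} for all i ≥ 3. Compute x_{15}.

Compute successive terms:
x_3 = 3;  x_4 = 11;  x_5 = 7;  …;  x_{12} = -6469;  x_{13} = -11753;  x_{14} = 8839;  x_{15} = 76443.

76443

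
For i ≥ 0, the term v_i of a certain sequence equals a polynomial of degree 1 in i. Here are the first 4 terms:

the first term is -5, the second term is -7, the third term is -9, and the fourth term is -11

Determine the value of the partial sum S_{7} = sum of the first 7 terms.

1st diffs: -2, -2, -2 (constant).
So v_i = -2i - 5.
Continuing: -13, -15, -17.
Summing i = 0..6 (7 terms) gives -77.

-77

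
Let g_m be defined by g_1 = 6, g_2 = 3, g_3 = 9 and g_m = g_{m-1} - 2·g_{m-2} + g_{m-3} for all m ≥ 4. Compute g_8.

30

Iterate the recurrence:
g_4 = 9, g_5 = -6, g_6 = -15, g_7 = 6, g_8 = 30.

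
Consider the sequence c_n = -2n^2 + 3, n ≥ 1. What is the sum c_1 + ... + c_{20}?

Over n = 1..20: Σn = 210, Σn² = 2870.
Total = (-2)·2870 + (3)·20 = -5680.

-5680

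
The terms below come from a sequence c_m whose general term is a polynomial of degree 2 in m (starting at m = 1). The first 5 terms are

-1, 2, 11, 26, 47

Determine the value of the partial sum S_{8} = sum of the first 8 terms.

412

1st diffs: 3, 9, 15, 21.
2nd diffs: 6, 6, 6 (constant).
Newton forward-difference form: c_m = -1 + 3·C(m-1,1) + 6·C(m-1,2).
Continuing: 74, 107, 146.
Summing m = 1..8 (8 terms) gives 412.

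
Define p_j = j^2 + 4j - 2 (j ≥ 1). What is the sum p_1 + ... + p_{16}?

2008

Over j = 1..16: Σj = 136, Σj² = 1496.
Total = (1)·1496 + (4)·136 + (-2)·16 = 2008.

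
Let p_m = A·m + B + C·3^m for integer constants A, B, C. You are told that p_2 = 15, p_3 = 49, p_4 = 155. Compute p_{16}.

86093411

At m = 2, 3, 4: 2A + B + 9C = 15; 3A + B + 27C = 49; 4A + B + 81C = 155.
Subtracting the first from the second: A + 18C = 34.
Subtracting the second from the third: A + 54C = 106.
Solving: C = 2, A = -2, then B = 1.
Hence p_{16} = -2·16 + 1 + 2·43046721 = 86093411.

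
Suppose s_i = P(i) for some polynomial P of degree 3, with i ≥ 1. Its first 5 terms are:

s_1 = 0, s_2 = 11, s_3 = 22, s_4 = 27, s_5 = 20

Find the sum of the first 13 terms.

1st diffs: 11, 11, 5, -7.
2nd diffs: 0, -6, -12.
3rd diffs: -6, -6 (constant).
Newton forward-difference form: s_i = 11·C(i-1,1) + (-6)·C(i-1,3).
Continuing: …, -5, -54, -133, -248, …, s_{13} = -1188.
Summing i = 1..13 (13 terms) gives -3432.

-3432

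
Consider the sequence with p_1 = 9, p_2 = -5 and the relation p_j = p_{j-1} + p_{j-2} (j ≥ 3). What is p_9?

12

Compute successive terms:
p_3 = 4; p_4 = -1; p_5 = 3; p_6 = 2; p_7 = 5; p_8 = 7; p_9 = 12.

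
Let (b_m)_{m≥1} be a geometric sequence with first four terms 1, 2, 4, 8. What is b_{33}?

Common ratio r = 2.
b_m = 1·2^(m-1).
b_{33} = 1·2^32 = 4294967296.

4294967296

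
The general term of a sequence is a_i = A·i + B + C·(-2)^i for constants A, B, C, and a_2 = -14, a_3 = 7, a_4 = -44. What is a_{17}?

262093

Write the equations: 2A + B + 4C = -14; 3A + B - 8C = 7; 4A + B + 16C = -44.
Subtracting the first from the second: A - 12C = 21.
Subtracting the second from the third: A + 24C = -51.
Solving: C = -2, A = -3, then B = 0.
Therefore a_{17} = -51 + 0 + (-2)·(-131072) = 262093.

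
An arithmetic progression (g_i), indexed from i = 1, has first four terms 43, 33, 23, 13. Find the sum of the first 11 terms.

Common difference d = -10.
g_i = 43 + (i - 1)·(-10).
g_{11} = -57; S = 11·(43 + (-57))/2 = -77.

-77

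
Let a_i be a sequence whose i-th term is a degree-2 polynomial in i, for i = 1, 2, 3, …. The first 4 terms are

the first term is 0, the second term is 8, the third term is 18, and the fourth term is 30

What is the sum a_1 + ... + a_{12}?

1st diffs: 8, 10, 12.
2nd diffs: 2, 2 (constant).
So a_i = i^2 + 5i - 6.
Continuing: …, 44, 60, 78, 98, …, a_{12} = 198.
Summing i = 1..12 (12 terms) gives 968.

968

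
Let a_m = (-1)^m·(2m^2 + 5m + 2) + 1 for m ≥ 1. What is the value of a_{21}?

-988

(-1)^21 = -1; 2m^2 + 5m + 2 at m=21 is 989; so a_{21} = -988.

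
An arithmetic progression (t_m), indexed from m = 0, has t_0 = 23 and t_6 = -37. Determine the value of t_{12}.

-97

Common difference d = (-37 - 23) / (6 - 0) = -10.
t_m = 23 + (m - 0)·(-10).
t_{12} = 23 + 12·(-10) = -97.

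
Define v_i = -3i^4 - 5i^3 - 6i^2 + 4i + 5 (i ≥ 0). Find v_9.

v_9 = -3·9^4 - 5·9^3 - 6·9^2 + 4·9 + 5 = -23773.

-23773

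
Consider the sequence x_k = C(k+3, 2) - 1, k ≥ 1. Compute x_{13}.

C(16, 2) = 120, so x_{13} = 119.

119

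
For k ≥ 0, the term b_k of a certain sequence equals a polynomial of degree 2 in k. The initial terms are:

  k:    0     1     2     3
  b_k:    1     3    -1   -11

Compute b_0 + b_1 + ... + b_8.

-423

1st diffs: 2, -4, -10.
2nd diffs: -6, -6 (constant).
Newton forward-difference form: b_k = 1 + 2·C(k,1) + (-6)·C(k,2).
Continuing: …, -27, -49, -77, -111, …, b_8 = -151.
Summing k = 0..8 (9 terms) gives -423.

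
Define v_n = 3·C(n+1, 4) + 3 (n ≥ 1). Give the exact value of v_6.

108

C(7, 4) = 35, so v_6 = 108.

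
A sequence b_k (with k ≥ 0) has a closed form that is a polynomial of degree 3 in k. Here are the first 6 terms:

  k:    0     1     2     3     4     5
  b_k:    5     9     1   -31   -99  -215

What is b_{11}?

1st diffs: 4, -8, -32, -68, -116.
2nd diffs: -12, -24, -36, -48.
3rd diffs: -12, -12, -12 (constant).
Newton forward-difference form: b_k = 5 + 4·C(k,1) + (-12)·C(k,2) + (-12)·C(k,3).
At k = 11: k = 11, so b_{11} = 5 + 44 - 660 - 1980 = -2591.

-2591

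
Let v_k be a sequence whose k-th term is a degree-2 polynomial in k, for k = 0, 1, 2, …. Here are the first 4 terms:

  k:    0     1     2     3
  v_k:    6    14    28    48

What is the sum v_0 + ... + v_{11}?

1920

1st diffs: 8, 14, 20.
2nd diffs: 6, 6 (constant).
Newton forward-difference form: v_k = 6 + 8·C(k,1) + 6·C(k,2).
Continuing: …, 74, 106, 144, 188, …, v_{11} = 424.
Summing k = 0..11 (12 terms) gives 1920.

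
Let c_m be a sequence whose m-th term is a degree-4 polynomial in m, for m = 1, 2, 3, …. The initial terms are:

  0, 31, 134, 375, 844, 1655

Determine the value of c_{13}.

1st diffs: 31, 103, 241, 469, 811.
2nd diffs: 72, 138, 228, 342.
3rd diffs: 66, 90, 114.
4th diffs: 24, 24 (constant).
Newton forward-difference form: c_m = 31·C(m-1,1) + 72·C(m-1,2) + 66·C(m-1,3) + 24·C(m-1,4).
At m = 13: m-1 = 12, so c_{13} = 372 + 4752 + 14520 + 11880 = 31524.

31524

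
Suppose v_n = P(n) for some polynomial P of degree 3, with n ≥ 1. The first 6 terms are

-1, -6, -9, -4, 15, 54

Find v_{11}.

1st diffs: -5, -3, 5, 19, 39.
2nd diffs: 2, 8, 14, 20.
3rd diffs: 6, 6, 6 (constant).
So v_n = n^3 - 5n^2 + 3n.
Evaluating at n = 11 gives v_{11} = 759.

759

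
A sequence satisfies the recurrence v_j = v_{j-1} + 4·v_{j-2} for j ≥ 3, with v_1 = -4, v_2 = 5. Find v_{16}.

-402471

Compute successive terms:
v_3 = -11, v_4 = 9, v_5 = -35, …, v_{13} = -24899, v_{14} = -60575, v_{15} = -160171, v_{16} = -402471.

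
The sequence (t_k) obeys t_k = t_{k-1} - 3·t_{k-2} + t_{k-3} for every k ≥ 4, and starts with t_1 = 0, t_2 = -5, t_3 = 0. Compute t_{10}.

t_4 = 15;  t_5 = 10;  t_6 = -35;  t_7 = -50;  t_8 = 65;  t_9 = 180;  t_{10} = -65.

-65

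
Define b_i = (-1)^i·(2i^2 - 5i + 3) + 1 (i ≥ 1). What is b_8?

92

(-1)^8 = 1; 2i^2 - 5i + 3 at i=8 is 91; so b_8 = 92.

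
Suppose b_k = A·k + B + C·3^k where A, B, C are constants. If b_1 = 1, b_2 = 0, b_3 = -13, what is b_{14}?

-4782900

Plug in k = 1, 2, 3: A + B + 3C = 1; 2A + B + 9C = 0; 3A + B + 27C = -13.
Subtracting the first from the second: A + 6C = -1.
Subtracting the second from the third: A + 18C = -13.
Solving: C = -1, A = 5, then B = -1.
So b_k = 5·k + (-1) + (-1)·3^k; at k=14 this is -4782900.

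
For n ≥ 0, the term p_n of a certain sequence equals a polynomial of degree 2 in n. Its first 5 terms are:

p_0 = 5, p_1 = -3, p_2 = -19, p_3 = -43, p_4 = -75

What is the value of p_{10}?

-435

1st diffs: -8, -16, -24, -32.
2nd diffs: -8, -8, -8 (constant).
Newton forward-difference form: p_n = 5 + (-8)·C(n,1) + (-8)·C(n,2).
At n = 10: n = 10, so p_{10} = 5 - 80 - 360 = -435.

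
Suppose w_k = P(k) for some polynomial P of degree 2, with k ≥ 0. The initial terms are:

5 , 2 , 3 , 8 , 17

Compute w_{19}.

632

1st diffs: -3, 1, 5, 9.
2nd diffs: 4, 4, 4 (constant).
So w_k = 2k^2 - 5k + 5.
Evaluating at k = 19 gives w_{19} = 632.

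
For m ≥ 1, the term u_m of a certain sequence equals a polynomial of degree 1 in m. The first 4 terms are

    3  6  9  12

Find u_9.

1st diffs: 3, 3, 3 (constant).
So u_m = 3m.
Evaluating at m = 9 gives u_9 = 27.

27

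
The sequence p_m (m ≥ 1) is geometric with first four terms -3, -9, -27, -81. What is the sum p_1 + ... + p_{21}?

-15690529803

Common ratio r = 3.
p_m = (-3)·3^(m-1).
S = (-3)·(3^21 - 1)/(3 - 1) = (-3)·(10460353203 - 1)/(2) = -15690529803.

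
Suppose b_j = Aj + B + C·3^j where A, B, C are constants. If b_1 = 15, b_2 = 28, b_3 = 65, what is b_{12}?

At j = 1, 2, 3: A + B + 3C = 15; 2A + B + 9C = 28; 3A + B + 27C = 65.
Subtracting the first from the second: A + 6C = 13.
Subtracting the second from the third: A + 18C = 37.
Solving: C = 2, A = 1, then B = 8.
Hence b_{12} = 1·12 + 8 + 2·531441 = 1062902.

1062902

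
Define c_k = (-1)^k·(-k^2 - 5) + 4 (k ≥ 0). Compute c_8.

(-1)^8 = 1; -k^2 - 5 at k=8 is -69; so c_8 = -65.

-65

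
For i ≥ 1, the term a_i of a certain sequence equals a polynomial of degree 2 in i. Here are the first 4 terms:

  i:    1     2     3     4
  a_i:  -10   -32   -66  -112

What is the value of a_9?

1st diffs: -22, -34, -46.
2nd diffs: -12, -12 (constant).
So a_i = -6i^2 - 4i.
Evaluating at i = 9 gives a_9 = -522.

-522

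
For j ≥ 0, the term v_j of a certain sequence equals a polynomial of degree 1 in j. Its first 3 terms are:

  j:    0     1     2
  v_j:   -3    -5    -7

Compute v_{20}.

1st diffs: -2, -2 (constant).
So v_j = -2j - 3.
Evaluating at j = 20 gives v_{20} = -43.

-43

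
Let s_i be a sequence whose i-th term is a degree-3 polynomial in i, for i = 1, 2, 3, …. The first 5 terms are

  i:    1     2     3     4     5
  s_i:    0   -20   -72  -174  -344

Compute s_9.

-2064

1st diffs: -20, -52, -102, -170.
2nd diffs: -32, -50, -68.
3rd diffs: -18, -18 (constant).
Newton forward-difference form: s_i = (-20)·C(i-1,1) + (-32)·C(i-1,2) + (-18)·C(i-1,3).
At i = 9: i-1 = 8, so s_9 = -160 - 896 - 1008 = -2064.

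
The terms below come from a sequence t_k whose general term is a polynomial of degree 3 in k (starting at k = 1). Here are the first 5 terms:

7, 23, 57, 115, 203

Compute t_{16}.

4867

1st diffs: 16, 34, 58, 88.
2nd diffs: 18, 24, 30.
3rd diffs: 6, 6 (constant).
So t_k = k^3 + 3k^2 + 3.
Evaluating at k = 16 gives t_{16} = 4867.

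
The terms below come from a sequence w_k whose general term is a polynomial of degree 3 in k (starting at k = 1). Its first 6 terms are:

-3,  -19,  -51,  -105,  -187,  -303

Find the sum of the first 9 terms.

1st diffs: -16, -32, -54, -82, -116.
2nd diffs: -16, -22, -28, -34.
3rd diffs: -6, -6, -6 (constant).
Newton forward-difference form: w_k = -3 + (-16)·C(k-1,1) + (-16)·C(k-1,2) + (-6)·C(k-1,3).
Continuing: -459, -661, -915.
Summing k = 1..9 (9 terms) gives -2703.

-2703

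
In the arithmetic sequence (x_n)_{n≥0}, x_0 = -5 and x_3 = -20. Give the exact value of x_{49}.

-250

Common difference d = (-20 - (-5)) / (3 - 0) = -5.
x_n = -5 + (n - 0)·(-5).
x_{49} = -5 + 49·(-5) = -250.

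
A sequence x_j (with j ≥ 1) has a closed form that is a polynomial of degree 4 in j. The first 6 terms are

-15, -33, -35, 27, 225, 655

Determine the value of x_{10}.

1st diffs: -18, -2, 62, 198, 430.
2nd diffs: 16, 64, 136, 232.
3rd diffs: 48, 72, 96.
4th diffs: 24, 24 (constant).
Newton forward-difference form: x_j = -15 + (-18)·C(j-1,1) + 16·C(j-1,2) + 48·C(j-1,3) + 24·C(j-1,4).
At j = 10: j-1 = 9, so x_{10} = -15 - 162 + 576 + 4032 + 3024 = 7455.

7455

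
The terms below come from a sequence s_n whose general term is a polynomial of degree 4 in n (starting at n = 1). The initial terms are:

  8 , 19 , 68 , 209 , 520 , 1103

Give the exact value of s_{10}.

9035

1st diffs: 11, 49, 141, 311, 583.
2nd diffs: 38, 92, 170, 272.
3rd diffs: 54, 78, 102.
4th diffs: 24, 24 (constant).
So s_n = n^4 - n^3 + 3n + 5.
Evaluating at n = 10 gives s_{10} = 9035.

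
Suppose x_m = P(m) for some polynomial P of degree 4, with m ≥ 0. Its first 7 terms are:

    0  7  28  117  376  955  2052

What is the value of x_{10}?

17260

1st diffs: 7, 21, 89, 259, 579, 1097.
2nd diffs: 14, 68, 170, 320, 518.
3rd diffs: 54, 102, 150, 198.
4th diffs: 48, 48, 48 (constant).
Newton forward-difference form: x_m = 7·C(m,1) + 14·C(m,2) + 54·C(m,3) + 48·C(m,4).
At m = 10: m = 10, so x_{10} = 70 + 630 + 6480 + 10080 = 17260.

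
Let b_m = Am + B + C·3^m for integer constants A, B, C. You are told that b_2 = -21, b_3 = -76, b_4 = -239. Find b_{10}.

-177149

Plug in m = 2, 3, 4: 2A + B + 9C = -21; 3A + B + 27C = -76; 4A + B + 81C = -239.
Subtracting the first from the second: A + 18C = -55.
Subtracting the second from the third: A + 54C = -163.
Solving: C = -3, A = -1, then B = 8.
Hence b_{10} = -1·10 + 8 + (-3)·59049 = -177149.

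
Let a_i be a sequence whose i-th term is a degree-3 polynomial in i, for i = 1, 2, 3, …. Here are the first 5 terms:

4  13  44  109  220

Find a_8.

949

1st diffs: 9, 31, 65, 111.
2nd diffs: 22, 34, 46.
3rd diffs: 12, 12 (constant).
So a_i = 2i^3 - i^2 - 2i + 5.
Evaluating at i = 8 gives a_8 = 949.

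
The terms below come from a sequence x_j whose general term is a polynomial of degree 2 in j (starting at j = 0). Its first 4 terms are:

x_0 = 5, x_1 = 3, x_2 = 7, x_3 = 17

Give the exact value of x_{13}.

1st diffs: -2, 4, 10.
2nd diffs: 6, 6 (constant).
Newton forward-difference form: x_j = 5 + (-2)·C(j,1) + 6·C(j,2).
At j = 13: j = 13, so x_{13} = 5 - 26 + 468 = 447.

447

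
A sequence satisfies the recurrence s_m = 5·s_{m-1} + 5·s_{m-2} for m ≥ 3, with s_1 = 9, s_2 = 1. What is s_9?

1786250

Applying the relation repeatedly:
s_3 = 50  s_4 = 255  s_5 = 1525  s_6 = 8900  s_7 = 52125  s_8 = 305125  s_9 = 1786250.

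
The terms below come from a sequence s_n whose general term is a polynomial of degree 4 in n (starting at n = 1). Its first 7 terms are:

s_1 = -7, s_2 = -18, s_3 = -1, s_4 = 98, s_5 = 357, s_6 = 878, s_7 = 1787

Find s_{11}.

12663

1st diffs: -11, 17, 99, 259, 521, 909.
2nd diffs: 28, 82, 160, 262, 388.
3rd diffs: 54, 78, 102, 126.
4th diffs: 24, 24, 24 (constant).
So s_n = n^4 - n^3 - 5n^2 - 4n + 2.
Evaluating at n = 11 gives s_{11} = 12663.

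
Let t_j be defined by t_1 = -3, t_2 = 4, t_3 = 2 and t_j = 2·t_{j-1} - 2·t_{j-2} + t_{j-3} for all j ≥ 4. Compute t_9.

2

Iterate the recurrence:
t_4 = -7  t_5 = -14  t_6 = -12  t_7 = -3  t_8 = 4  t_9 = 2.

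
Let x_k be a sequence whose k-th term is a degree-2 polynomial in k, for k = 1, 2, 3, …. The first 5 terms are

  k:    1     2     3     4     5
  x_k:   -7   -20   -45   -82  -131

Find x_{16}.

1st diffs: -13, -25, -37, -49.
2nd diffs: -12, -12, -12 (constant).
Newton forward-difference form: x_k = -7 + (-13)·C(k-1,1) + (-12)·C(k-1,2).
At k = 16: k-1 = 15, so x_{16} = -7 - 195 - 1260 = -1462.

-1462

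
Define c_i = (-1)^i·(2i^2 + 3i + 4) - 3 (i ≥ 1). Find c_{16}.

561

(-1)^16 = 1; 2i^2 + 3i + 4 at i=16 is 564; so c_{16} = 561.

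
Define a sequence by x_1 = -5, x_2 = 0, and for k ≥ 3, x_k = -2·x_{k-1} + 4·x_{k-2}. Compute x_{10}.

53760

Step forward from the initial values:
x_3 = -20  x_4 = 40  x_5 = -160  x_6 = 480  x_7 = -1600  x_8 = 5120  x_9 = -16640  x_{10} = 53760.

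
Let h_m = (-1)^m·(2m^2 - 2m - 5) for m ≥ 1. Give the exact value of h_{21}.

(-1)^21 = -1; 2m^2 - 2m - 5 at m=21 is 835; so h_{21} = -835.

-835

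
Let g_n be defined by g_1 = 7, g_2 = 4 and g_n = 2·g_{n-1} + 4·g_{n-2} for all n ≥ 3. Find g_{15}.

39075840

g_3 = 36;  g_4 = 88;  g_5 = 320;  …;  g_{12} = 1153024;  g_{13} = 3731456;  g_{14} = 12075008;  g_{15} = 39075840.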